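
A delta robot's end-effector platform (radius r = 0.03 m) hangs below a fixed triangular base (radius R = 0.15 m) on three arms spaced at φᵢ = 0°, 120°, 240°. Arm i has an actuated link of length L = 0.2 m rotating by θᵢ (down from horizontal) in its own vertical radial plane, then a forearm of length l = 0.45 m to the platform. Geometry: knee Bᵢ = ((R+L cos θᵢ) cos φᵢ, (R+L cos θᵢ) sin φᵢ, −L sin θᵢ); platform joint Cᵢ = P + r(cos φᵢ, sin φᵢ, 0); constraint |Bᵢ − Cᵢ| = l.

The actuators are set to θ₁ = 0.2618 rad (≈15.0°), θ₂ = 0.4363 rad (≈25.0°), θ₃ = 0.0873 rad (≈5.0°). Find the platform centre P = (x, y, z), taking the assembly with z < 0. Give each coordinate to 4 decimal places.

O1 = (0.3132·cos0.0°, 0.3132·sin0.0°, -0.0518) = (0.3132, 0.0000, -0.0518)
φ2=120.0°: virtual centre (-0.1506, 0.2609, -0.0845), radius l
O3 = (0.3192·cos240.0°, 0.3192·sin240.0°, -0.0174) = (-0.1596, -0.2765, -0.0174)
eliminate P² terms by subtracting sphere 1 from 2 and 3
linear system: -0.9276x+0.5218y = -0.0029−-0.0655z; -0.9456x+-0.5529y = 0.0015−0.0687z
det = 1.0063;  x = 0.0008+-0.0004z,  y = -0.0040+0.1248z
into |P−O₁|² = l²: 1.0156z² + 0.1028z + -0.1022 = 0;  Δ = 0.4259;  z = -0.3719 or 0.2707 → z<0 root = -0.3719
x = 0.0010, y = -0.0505

(0.0010, -0.0505, -0.3719)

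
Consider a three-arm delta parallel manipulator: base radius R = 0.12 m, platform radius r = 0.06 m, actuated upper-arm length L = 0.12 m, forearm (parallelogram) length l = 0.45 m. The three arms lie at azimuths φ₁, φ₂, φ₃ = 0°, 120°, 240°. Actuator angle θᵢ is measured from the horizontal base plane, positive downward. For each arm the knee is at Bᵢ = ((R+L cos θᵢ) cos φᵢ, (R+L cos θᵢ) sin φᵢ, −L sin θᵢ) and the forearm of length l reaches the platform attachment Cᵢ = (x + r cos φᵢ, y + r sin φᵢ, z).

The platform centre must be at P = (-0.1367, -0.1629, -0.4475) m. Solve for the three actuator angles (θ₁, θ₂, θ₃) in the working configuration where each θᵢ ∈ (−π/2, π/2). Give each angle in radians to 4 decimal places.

rotate P by −φ1: (-0.1367, -0.1629, -0.4475)
  A cos θ + B sin θ = C:  0.1967·cos θ + -0.4475·sin θ = -0.3224
  γ=atan2(-0.4475,0.1967)=-1.1567;  ψ=arccos(-0.6596)=2.2911;  θ1=γ+ψ≈1.1344
arm 2 (φ=120.0°): x'=-0.0727, y'=0.1998
  e−x'=0.1327;  (l²−L²−(e−x')²−y'²−z²)/2L = -0.2904
  √(A²+B²)=0.4668;  θ2 = -1.2825+2.2424 ≈ 0.9599
rotate P by −φ3: (0.2094, -0.0369, -0.4475)
  A cos θ + B sin θ = C:  -0.1494·cos θ + -0.4475·sin θ = -0.1494
  θ3 = atan2(B,A) + arccos(C/0.4718) = -0.0001

θ₁ = 1.1344, θ₂ = 0.9599, θ₃ = -0.0001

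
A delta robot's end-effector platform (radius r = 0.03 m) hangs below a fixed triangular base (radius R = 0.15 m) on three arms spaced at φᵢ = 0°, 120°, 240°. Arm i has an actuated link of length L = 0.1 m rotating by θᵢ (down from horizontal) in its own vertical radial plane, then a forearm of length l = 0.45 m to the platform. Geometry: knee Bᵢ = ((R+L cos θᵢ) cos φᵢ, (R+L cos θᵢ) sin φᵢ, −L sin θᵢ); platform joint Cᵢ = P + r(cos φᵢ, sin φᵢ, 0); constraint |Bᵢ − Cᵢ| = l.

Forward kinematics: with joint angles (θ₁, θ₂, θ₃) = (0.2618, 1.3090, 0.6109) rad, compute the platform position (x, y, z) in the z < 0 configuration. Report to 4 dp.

(0.1000, -0.0904, -0.4510)

O1 = (0.2166·cos0.0°, 0.2166·sin0.0°, -0.0259) = (0.2166, 0.0000, -0.0259)
arm 2 at φ=120.0°: (R−r)+L cos θ2 = 0.1459;  O2 = (-0.0729, 0.1263, -0.0966)
arm 3 at φ=240.0°: (R−r)+L cos θ3 = 0.2019;  O3 = (-0.1010, -0.1749, -0.0574)
|O₂|²−|O₁|² = -0.0170;  |O₃|²−|O₁|² = -0.0035
linear system: -0.5791x+0.2527y = -0.0170−-0.1414z; -0.6351x+-0.3497y = -0.0035−-0.0630z
Cramer: x(z) = 0.0188-0.1801z;  y(z) = -0.0241+0.1470z
sphere 1 gives Az²+Bz+C=0 with A=1.0540, B=0.1159, C=-0.1621;  B²−4AC=0.6970;  roots -0.4510, 0.3410;  negative root z = -0.4510
x = 0.1000, y = -0.0904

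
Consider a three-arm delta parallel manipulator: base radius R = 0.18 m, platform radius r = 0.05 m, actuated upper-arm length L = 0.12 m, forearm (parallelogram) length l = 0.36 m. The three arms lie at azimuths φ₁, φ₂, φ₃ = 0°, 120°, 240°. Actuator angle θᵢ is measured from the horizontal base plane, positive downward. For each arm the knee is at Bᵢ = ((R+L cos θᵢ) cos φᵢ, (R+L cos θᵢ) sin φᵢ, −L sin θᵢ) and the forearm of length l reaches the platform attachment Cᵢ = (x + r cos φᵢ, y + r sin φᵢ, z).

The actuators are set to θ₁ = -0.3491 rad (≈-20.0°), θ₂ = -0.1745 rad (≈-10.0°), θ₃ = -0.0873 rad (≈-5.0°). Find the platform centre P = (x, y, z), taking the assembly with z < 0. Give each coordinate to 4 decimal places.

centre 1 = (0.2428·cos0.0°, 0.2428·sin0.0°, 0.0410) = (0.2428, 0.0000, 0.0410)
φ2=120.0°: virtual centre (-0.1241, 0.2149, 0.0208), radius l
φ3=240.0°: virtual centre (-0.1248, -0.2161, 0.0105), radius l
eliminate P² terms by subtracting sphere 1 from 2 and 3
plane₁₂: -0.7337x+0.4299y+-0.0404z = 0.0014
det = 0.6331;  x = -0.0022+-0.0691z,  y = -0.0004+-0.0240z
sphere 1 gives Az²+Bz+C=0 with A=1.0054, B=-0.0482, C=-0.0679;  B²−4AC=0.2755;  roots -0.2371, 0.2850;  negative root z = -0.2371
x = 0.0142, y = 0.0053

(0.0142, 0.0053, -0.2371)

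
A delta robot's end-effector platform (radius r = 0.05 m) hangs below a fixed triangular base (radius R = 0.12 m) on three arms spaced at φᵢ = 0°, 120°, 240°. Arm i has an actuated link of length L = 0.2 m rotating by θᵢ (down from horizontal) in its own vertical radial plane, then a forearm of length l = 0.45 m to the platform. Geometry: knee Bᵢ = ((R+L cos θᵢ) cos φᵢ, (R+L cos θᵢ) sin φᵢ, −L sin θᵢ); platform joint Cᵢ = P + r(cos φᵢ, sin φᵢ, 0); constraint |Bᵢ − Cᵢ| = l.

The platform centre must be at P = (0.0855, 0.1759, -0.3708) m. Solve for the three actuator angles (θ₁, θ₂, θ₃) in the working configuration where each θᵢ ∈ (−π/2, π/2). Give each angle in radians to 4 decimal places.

φ1=0.0° → target in arm frame (0.0855, 0.1759)
  A=-0.0155, B=-0.3708, C=(l²−L²−A²−y'²−z²)/(2L)=-0.0154
  γ=atan2(-0.3708,-0.0155)=-1.6126;  ψ=arccos(-0.0416)=1.6124;  θ1=γ+ψ≈-0.0002
arm 2 (φ=120.0°): x'=0.1096, y'=-0.1620
  A=-0.0396, B=-0.3708, C=(l²−L²−A²−y'²−z²)/(2L)=-0.0070
  θ2 = atan2(B,A) + arccos(C/0.3729) = -0.0876
φ3=240.0° → target in arm frame (-0.1951, -0.0139)
  A cos θ + B sin θ = C:  0.2651·cos θ + -0.3708·sin θ = -0.1136
  θ3 = atan2(B,A) + arccos(C/0.4558) = 0.8726

θ₁ = -0.0002, θ₂ = -0.0876, θ₃ = 0.8726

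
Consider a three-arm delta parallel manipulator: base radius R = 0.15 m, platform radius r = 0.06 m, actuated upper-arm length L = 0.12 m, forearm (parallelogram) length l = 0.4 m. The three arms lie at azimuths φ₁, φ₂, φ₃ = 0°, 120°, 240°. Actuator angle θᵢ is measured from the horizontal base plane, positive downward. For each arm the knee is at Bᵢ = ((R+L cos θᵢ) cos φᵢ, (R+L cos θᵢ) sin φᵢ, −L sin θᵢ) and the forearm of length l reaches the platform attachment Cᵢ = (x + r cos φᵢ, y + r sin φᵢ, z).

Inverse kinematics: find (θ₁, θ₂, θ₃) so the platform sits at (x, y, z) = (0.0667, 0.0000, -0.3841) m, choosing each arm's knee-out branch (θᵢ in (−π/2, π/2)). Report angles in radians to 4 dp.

θ₁ = 0.0874, θ₂ = 0.5239, θ₃ = 0.5239

φ1=0.0° → target in arm frame (0.0667, 0.0000)
  A=0.0233, B=-0.3841, C=(l²−L²−A²−y'²−z²)/(2L)=-0.0103
  γ=atan2(-0.3841,0.0233)=-1.5102;  ψ=arccos(-0.0268)=1.5976;  θ1=γ+ψ≈0.0874
φ2=120.0° → target in arm frame (-0.0333, -0.0578)
  A=0.1233, B=-0.3841, C=(l²−L²−A²−y'²−z²)/(2L)=-0.0854
  √(A²+B²)=0.4034;  θ2 = -1.2601+1.7840 ≈ 0.5239
rotate P by −φ3: (-0.0334, 0.0578, -0.3841)
  e−x'=0.1234;  (l²−L²−(e−x')²−y'²−z²)/2L = -0.0854
  γ=atan2(-0.3841,0.1234)=-1.2601;  ψ=arccos(-0.2116)=1.7840;  θ3=γ+ψ≈0.5239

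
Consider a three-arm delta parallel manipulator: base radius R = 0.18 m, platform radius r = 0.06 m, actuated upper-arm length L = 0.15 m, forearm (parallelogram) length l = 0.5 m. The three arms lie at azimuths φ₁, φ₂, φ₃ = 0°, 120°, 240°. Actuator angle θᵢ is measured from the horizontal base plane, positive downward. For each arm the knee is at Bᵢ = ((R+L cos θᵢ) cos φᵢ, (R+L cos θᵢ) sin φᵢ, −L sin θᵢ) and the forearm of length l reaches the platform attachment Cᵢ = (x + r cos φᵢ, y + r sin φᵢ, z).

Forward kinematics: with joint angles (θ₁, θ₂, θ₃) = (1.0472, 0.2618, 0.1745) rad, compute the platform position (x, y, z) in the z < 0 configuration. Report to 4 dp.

(-0.1670, -0.0134, -0.4746)

arm 1 at φ=0.0°: ρ1 = 0.1950;  S1 = (0.1950, 0.0000, -0.1299)
S2 = (0.2649·cos120.0°, 0.2649·sin120.0°, -0.0388) = (-0.1324, 0.2294, -0.0388)
arm 3 at φ=240.0°: ρ3 = 0.2677;  S3 = (-0.1339, -0.2319, -0.0260)
eliminate P² terms by subtracting sphere 1 from 2 and 3
plane₁₂: -0.6549x+0.4588y+0.1822z = 0.0168
det = 0.6054;  x = -0.0261+0.2969z,  y = -0.0007+0.0268z
quadratic in z: (1.0889)z²+(0.1285)z+(-0.1843)=0, √Δ=0.9050 → z ∈ {-0.4746, 0.3566}; z = -0.4746 (taking z<0)
x = -0.1670, y = -0.0134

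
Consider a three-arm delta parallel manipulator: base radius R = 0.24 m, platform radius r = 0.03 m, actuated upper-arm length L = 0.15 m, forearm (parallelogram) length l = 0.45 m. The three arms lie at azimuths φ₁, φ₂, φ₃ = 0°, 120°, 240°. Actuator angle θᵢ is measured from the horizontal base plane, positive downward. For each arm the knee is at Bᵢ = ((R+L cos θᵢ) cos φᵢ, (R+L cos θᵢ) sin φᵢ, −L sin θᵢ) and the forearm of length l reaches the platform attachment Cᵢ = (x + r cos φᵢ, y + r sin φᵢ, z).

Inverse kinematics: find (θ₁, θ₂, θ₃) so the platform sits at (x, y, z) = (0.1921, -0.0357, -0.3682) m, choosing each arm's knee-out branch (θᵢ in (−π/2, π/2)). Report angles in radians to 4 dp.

rotate P by −φ1: (0.1921, -0.0357, -0.3682)
  e−x'=0.0179;  (l²−L²−(e−x')²−y'²−z²)/2L = 0.1428
  γ=atan2(-0.3682,0.0179)=-1.5222;  ψ=arccos(0.3873)=1.1731;  θ1=γ+ψ≈-0.3491
rotate P by −φ2: (-0.1270, -0.1485, -0.3682)
  e−x'=0.3370;  (l²−L²−(e−x')²−y'²−z²)/2L = -0.3039
  θ2 = atan2(B,A) + arccos(C/0.4991) = 1.3958
rotate P by −φ3: (-0.0651, 0.1842, -0.3682)
  e−x'=0.2751;  (l²−L²−(e−x')²−y'²−z²)/2L = -0.2173
  θ3 = atan2(B,A) + arccos(C/0.4596) = 1.1343

θ₁ = -0.3491, θ₂ = 1.3958, θ₃ = 1.1343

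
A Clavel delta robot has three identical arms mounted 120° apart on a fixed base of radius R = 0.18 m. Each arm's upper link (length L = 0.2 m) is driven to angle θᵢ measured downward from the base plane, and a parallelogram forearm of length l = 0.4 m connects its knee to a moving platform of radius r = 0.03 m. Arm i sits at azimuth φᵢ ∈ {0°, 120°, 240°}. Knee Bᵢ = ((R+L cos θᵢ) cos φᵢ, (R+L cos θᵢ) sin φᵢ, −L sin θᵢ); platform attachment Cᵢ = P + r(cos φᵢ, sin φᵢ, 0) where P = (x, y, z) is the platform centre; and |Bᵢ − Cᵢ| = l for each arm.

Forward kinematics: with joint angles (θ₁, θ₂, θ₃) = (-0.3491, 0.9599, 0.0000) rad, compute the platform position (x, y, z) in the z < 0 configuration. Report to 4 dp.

φ1=0.0°: virtual centre (0.3379, 0.0000, 0.0684), radius l
φ2=120.0°: virtual centre (-0.1324, 0.2293, -0.1638), radius l
arm 3 at φ=240.0°: ρ3 = 0.3500;  centre 3 = (-0.1750, -0.3031, 0.0000)
subtract pairs → two planes through P
[-0.9406 0.4585 -0.4645]·P = -0.0220;  [-1.0259 -0.6062 -0.1368]·P = 0.0036
det = 1.0406;  x = 0.0112+-0.3309z,  y = -0.0249+0.3342z
quadratic in z: (1.2212)z²+(0.0627)z+(-0.0479)=0, √Δ=0.4880 → z ∈ {-0.2255, 0.1741}; z = -0.2255 (taking z<0)
x = 0.0858, y = -0.1003

(0.0858, -0.1003, -0.2255)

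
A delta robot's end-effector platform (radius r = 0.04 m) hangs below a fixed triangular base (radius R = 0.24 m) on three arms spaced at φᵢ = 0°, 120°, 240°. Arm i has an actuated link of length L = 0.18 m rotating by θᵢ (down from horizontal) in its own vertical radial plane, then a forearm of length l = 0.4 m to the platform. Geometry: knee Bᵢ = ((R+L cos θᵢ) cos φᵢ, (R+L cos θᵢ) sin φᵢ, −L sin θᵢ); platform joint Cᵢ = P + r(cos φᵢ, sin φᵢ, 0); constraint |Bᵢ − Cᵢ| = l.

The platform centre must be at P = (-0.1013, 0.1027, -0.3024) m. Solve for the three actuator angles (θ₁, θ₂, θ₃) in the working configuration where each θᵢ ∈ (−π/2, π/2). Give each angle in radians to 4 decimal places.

θ₁ = 1.2215, θ₂ = -0.0875, θ₃ = 0.9599

arm 1 (φ=0.0°): x'=-0.1013, y'=0.1027
  e−x'=0.3013;  (l²−L²−(e−x')²−y'²−z²)/2L = -0.1810
  γ=atan2(-0.3024,0.3013)=-0.7872;  ψ=arccos(-0.4241)=2.0088;  θ1=γ+ψ≈1.2215
arm 2 (φ=120.0°): x'=0.1396, y'=0.0364
  e−x'=0.0604;  (l²−L²−(e−x')²−y'²−z²)/2L = 0.0866
  γ=atan2(-0.3024,0.0604)=-1.3736;  ψ=arccos(0.2809)=1.2861;  θ2=γ+ψ≈-0.0875
φ3=240.0° → target in arm frame (-0.0383, -0.1391)
  A cos θ + B sin θ = C:  0.2383·cos θ + -0.3024·sin θ = -0.1110
  γ=atan2(-0.3024,0.2383)=-0.9034;  ψ=arccos(-0.2884)=1.8633;  θ3=γ+ψ≈0.9599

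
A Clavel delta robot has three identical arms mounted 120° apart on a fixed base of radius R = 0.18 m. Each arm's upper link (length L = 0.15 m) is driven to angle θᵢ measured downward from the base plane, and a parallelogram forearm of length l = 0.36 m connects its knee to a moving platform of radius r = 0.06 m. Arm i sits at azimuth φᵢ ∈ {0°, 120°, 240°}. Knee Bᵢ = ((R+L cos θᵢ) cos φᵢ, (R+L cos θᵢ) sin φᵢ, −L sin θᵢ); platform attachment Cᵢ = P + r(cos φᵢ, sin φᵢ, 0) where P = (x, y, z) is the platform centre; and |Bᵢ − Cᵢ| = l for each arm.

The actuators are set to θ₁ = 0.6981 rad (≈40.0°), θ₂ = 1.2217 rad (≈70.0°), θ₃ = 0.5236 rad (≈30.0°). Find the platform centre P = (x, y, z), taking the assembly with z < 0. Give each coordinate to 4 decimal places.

(0.0311, -0.0973, -0.3768)

centre 1 = (0.2349·cos0.0°, 0.2349·sin0.0°, -0.0964) = (0.2349, 0.0000, -0.0964)
φ2=120.0°: virtual centre (-0.0857, 0.1484, -0.1410), radius l
φ3=240.0°: virtual centre (-0.1250, -0.2164, -0.0750), radius l
eliminate P² terms by subtracting sphere 1 from 2 and 3
linear system: -0.6411x+0.2967y = -0.0153−-0.0891z; -0.7197x+-0.4328y = 0.0036−0.0428z
Cramer: x(z) = 0.0113-0.0526z;  y(z) = -0.0271+0.1865z
quadratic in z: (1.0375)z²+(0.2063)z+(-0.0696)=0, √Δ=0.5755 → z ∈ {-0.3768, 0.1779}; z = -0.3768 (taking z<0)
x = 0.0311, y = -0.0973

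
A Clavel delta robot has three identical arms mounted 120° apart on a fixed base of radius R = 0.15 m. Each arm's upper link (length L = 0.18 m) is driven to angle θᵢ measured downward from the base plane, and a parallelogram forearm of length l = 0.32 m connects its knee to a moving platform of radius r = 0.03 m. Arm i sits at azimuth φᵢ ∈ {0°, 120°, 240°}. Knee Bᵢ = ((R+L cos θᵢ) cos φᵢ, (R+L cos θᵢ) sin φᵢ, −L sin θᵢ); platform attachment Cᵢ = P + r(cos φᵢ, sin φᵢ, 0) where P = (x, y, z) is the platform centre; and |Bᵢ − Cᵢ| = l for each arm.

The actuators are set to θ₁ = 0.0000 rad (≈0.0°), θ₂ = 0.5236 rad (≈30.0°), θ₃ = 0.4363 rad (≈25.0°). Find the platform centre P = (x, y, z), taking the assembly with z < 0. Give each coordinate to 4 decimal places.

S1 = (0.3000·cos0.0°, 0.3000·sin0.0°, 0.0000) = (0.3000, 0.0000, 0.0000)
φ2=120.0°: virtual centre (-0.1379, 0.2389, -0.0900), radius l
S3 = (0.2831·cos240.0°, 0.2831·sin240.0°, -0.0761) = (-0.1416, -0.2452, -0.0761)
eliminate P² terms by subtracting sphere 1 from 2 and 3
plane₁₂: -0.8759x+0.4778y+-0.1800z = -0.0058
Cramer: x(z) = 0.0056-0.1890z;  y(z) = -0.0018+0.0302z
quadratic in z: (1.0366)z²+(0.1112)z+(-0.0157)=0, √Δ=0.2785 → z ∈ {-0.1880, 0.0807}; z = -0.1880 (taking z<0)
x = 0.0411, y = -0.0075

(0.0411, -0.0075, -0.1880)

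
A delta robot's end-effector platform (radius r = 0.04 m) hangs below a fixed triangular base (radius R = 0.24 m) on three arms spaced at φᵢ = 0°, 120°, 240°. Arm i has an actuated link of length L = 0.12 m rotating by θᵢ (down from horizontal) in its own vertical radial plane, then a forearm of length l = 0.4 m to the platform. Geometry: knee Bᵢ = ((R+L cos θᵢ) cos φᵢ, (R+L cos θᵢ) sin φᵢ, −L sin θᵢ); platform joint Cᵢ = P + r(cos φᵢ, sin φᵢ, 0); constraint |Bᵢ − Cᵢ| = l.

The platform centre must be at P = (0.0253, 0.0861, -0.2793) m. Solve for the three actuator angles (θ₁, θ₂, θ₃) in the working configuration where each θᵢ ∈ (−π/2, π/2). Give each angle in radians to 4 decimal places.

arm 1 (φ=0.0°): x'=0.0253, y'=0.0861
  e−x'=0.1747;  (l²−L²−(e−x')²−y'²−z²)/2L = 0.1236
  √(A²+B²)=0.3294;  θ1 = -1.0118+1.1863 ≈ 0.1744
rotate P by −φ2: (0.0619, -0.0650, -0.2793)
  e−x'=0.1381;  (l²−L²−(e−x')²−y'²−z²)/2L = 0.1846
  √(A²+B²)=0.3116;  θ2 = -1.1116+0.9367 ≈ -0.1750
rotate P by −φ3: (-0.0872, -0.0211, -0.2793)
  A cos θ + B sin θ = C:  0.2872·cos θ + -0.2793·sin θ = -0.0639
  θ3 = atan2(B,A) + arccos(C/0.4006) = 0.9597

θ₁ = 0.1744, θ₂ = -0.1750, θ₃ = 0.9597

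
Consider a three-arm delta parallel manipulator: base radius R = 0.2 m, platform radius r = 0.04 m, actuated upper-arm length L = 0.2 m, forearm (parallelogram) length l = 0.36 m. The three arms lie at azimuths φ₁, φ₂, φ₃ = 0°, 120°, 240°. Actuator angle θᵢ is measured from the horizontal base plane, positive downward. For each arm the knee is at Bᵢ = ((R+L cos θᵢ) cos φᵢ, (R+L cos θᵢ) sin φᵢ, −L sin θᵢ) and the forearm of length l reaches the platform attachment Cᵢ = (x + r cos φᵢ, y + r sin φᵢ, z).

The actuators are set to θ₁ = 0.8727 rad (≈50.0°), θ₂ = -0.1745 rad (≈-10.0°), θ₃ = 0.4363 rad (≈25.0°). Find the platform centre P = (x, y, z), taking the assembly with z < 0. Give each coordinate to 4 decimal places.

centre 1 = (0.2886·cos0.0°, 0.2886·sin0.0°, -0.1532) = (0.2886, 0.0000, -0.1532)
φ2=120.0°: virtual centre (-0.1785, 0.3091, 0.0347), radius l
φ3=240.0°: virtual centre (-0.1706, -0.2955, -0.0845), radius l
eliminate P² terms by subtracting sphere 1 from 2 and 3
[-0.9341 0.6183 0.3759]·P = 0.0219;  [-0.9184 -0.5911 0.1374]·P = 0.0169
det = 1.1199;  x = -0.0209+0.2742z,  y = 0.0039+-0.1936z
into |P−centre ₁|² = l²: 1.1127z² + 0.1352z + -0.0104 = 0;  Δ = 0.0644;  z = -0.1748 or 0.0533 → z<0 root = -0.1748
x = -0.0688, y = 0.0377

(-0.0688, 0.0377, -0.1748)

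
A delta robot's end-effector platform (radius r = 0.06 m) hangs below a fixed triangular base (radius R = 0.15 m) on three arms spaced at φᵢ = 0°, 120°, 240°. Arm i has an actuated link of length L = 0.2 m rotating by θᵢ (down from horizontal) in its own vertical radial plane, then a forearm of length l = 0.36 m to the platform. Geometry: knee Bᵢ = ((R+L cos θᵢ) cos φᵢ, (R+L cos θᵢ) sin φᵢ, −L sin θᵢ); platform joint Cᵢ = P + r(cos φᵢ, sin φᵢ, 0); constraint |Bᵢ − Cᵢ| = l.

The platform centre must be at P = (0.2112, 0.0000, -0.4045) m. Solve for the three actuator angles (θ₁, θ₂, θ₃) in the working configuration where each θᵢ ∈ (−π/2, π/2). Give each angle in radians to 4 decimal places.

θ₁ = 0.2618, θ₂ = 1.3961, θ₃ = 1.3961

arm 1 (φ=0.0°): x'=0.2112, y'=0.0000
  e−x'=-0.1212;  (l²−L²−(e−x')²−y'²−z²)/2L = -0.2218
  √(A²+B²)=0.4223;  θ1 = -1.8619+2.1237 ≈ 0.2618
φ2=120.0° → target in arm frame (-0.1056, -0.1829)
  e−x'=0.1956;  (l²−L²−(e−x')²−y'²−z²)/2L = -0.3643
  θ2 = atan2(B,A) + arccos(C/0.4493) = 1.3961
rotate P by −φ3: (-0.1056, 0.1829, -0.4045)
  A=0.1956, B=-0.4045, C=(l²−L²−A²−y'²−z²)/(2L)=-0.3643
  √(A²+B²)=0.4493;  θ3 = -1.1204+2.5164 ≈ 1.3961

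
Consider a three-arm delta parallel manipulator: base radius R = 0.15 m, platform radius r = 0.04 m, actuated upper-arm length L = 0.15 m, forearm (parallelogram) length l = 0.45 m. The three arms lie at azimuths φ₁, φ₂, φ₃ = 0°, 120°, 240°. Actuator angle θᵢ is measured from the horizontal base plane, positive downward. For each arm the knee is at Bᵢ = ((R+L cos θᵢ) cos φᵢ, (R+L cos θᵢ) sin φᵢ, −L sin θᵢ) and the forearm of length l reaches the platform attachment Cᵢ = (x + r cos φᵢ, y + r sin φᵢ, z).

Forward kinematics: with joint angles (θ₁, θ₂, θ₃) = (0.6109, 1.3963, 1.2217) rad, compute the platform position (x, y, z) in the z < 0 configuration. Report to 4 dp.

(0.1305, -0.0309, -0.5232)

φ1=0.0°: virtual centre (0.2329, 0.0000, -0.0860), radius l
φ2=120.0°: virtual centre (-0.0680, 0.1178, -0.1477), radius l
arm 3 at φ=240.0°: (R−r)+L cos θ3 = 0.1613;  S3 = (-0.0807, -0.1397, -0.1410)
eliminate P² terms by subtracting sphere 1 from 2 and 3
[-0.6018 0.2356 -0.1234]·P = -0.0213;  [-0.6270 -0.2794 -0.1098]·P = -0.0157
Cramer: x(z) = 0.0306-0.1910z;  y(z) = -0.0123+0.0357z
sphere 1 gives Az²+Bz+C=0 with A=1.0378, B=0.2485, C=-0.1540;  B²−4AC=0.7011;  roots -0.5232, 0.2837;  negative root z = -0.5232
x = 0.1305, y = -0.0309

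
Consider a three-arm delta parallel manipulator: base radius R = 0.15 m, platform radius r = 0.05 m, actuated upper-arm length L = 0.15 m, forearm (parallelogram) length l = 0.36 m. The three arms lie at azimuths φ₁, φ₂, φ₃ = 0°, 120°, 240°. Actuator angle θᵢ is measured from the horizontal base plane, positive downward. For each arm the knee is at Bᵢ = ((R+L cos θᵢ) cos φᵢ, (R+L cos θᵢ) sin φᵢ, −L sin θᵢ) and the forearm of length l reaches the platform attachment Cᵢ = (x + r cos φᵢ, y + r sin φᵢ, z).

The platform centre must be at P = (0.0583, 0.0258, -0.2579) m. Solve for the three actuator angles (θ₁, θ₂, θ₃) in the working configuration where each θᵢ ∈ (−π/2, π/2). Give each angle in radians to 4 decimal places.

θ₁ = -0.3486, θ₂ = 0.0875, θ₃ = 0.3493

rotate P by −φ1: (0.0583, 0.0258, -0.2579)
  A cos θ + B sin θ = C:  0.0417·cos θ + -0.2579·sin θ = 0.1273
  √(A²+B²)=0.2612;  θ1 = -1.4105+1.0619 ≈ -0.3486
arm 2 (φ=120.0°): x'=-0.0068, y'=-0.0634
  A cos θ + B sin θ = C:  0.1068·cos θ + -0.2579·sin θ = 0.0839
  θ2 = atan2(B,A) + arccos(C/0.2791) = 0.0875
φ3=240.0° → target in arm frame (-0.0515, 0.0376)
  e−x'=0.1515;  (l²−L²−(e−x')²−y'²−z²)/2L = 0.0541
  θ3 = atan2(B,A) + arccos(C/0.2991) = 0.3493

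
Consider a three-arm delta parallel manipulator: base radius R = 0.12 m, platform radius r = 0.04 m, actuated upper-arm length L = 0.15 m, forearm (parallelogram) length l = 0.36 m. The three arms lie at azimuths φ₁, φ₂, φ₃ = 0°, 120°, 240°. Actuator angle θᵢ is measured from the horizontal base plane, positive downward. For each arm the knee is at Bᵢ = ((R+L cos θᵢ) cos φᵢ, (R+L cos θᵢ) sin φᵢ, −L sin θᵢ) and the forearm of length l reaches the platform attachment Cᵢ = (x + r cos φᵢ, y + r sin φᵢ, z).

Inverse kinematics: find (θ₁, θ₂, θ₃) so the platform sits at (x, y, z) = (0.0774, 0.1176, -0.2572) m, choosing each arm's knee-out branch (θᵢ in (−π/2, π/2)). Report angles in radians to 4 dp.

θ₁ = -0.3489, θ₂ = -0.2615, θ₃ = 0.7852

rotate P by −φ1: (0.0774, 0.1176, -0.2572)
  A cos θ + B sin θ = C:  0.0026·cos θ + -0.2572·sin θ = 0.0904
  γ=atan2(-0.2572,0.0026)=-1.5607;  ψ=arccos(0.3514)=1.2118;  θ1=γ+ψ≈-0.3489
arm 2 (φ=120.0°): x'=0.0631, y'=-0.1258
  A=0.0169, B=-0.2572, C=(l²−L²−A²−y'²−z²)/(2L)=0.0828
  θ2 = atan2(B,A) + arccos(C/0.2578) = -0.2615
rotate P by −φ3: (-0.1405, 0.0082, -0.2572)
  A=0.2205, B=-0.2572, C=(l²−L²−A²−y'²−z²)/(2L)=-0.0259
  θ3 = atan2(B,A) + arccos(C/0.3388) = 0.7852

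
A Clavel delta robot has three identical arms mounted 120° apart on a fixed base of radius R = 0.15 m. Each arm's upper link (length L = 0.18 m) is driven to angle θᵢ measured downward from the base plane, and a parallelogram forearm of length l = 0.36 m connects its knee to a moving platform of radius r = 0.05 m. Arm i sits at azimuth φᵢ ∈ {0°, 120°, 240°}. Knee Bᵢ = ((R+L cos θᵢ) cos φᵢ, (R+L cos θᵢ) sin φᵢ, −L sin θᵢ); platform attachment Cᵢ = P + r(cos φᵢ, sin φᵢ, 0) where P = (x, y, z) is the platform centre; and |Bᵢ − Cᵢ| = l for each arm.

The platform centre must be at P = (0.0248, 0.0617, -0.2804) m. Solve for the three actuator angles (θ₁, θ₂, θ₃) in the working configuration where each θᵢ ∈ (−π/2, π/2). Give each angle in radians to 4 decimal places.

θ₁ = 0.1747, θ₂ = 0.0872, θ₃ = 0.6110

rotate P by −φ1: (0.0248, 0.0617, -0.2804)
  e−x'=0.0752;  (l²−L²−(e−x')²−y'²−z²)/2L = 0.0253
  γ=atan2(-0.2804,0.0752)=-1.3088;  ψ=arccos(0.0872)=1.4835;  θ1=γ+ψ≈0.1747
arm 2 (φ=120.0°): x'=0.0410, y'=-0.0523
  A cos θ + B sin θ = C:  0.0590·cos θ + -0.2804·sin θ = 0.0343
  θ2 = atan2(B,A) + arccos(C/0.2865) = 0.0872
rotate P by −φ3: (-0.0658, -0.0094, -0.2804)
  A cos θ + B sin θ = C:  0.1658·cos θ + -0.2804·sin θ = -0.0250
  θ3 = atan2(B,A) + arccos(C/0.3258) = 0.6110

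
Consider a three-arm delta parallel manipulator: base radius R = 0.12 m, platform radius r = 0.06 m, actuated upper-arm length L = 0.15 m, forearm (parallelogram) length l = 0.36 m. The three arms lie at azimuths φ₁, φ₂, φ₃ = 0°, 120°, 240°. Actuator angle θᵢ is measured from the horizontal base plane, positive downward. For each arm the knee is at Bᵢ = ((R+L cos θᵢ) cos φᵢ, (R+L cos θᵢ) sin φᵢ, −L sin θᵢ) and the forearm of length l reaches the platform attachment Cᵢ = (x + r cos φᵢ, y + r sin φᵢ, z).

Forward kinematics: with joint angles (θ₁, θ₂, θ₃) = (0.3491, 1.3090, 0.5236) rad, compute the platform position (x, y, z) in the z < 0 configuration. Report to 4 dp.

(0.1125, -0.1454, -0.3686)

S1 = (0.2010·cos0.0°, 0.2010·sin0.0°, -0.0513) = (0.2010, 0.0000, -0.0513)
arm 2 at φ=120.0°: ρ2 = 0.0988;  S2 = (-0.0494, 0.0856, -0.1449)
φ3=240.0°: virtual centre (-0.0950, -0.1645, -0.0750), radius l
|S₂|²−|S₁|² = -0.0123;  |S₃|²−|S₁|² = -0.0013
linear system: -0.5007x+0.1712y = -0.0123−-0.1872z; -0.5918x+-0.3289y = -0.0013−-0.0474z
det = 0.2660;  x = 0.0160+-0.2619z,  y = -0.0248+0.3272z
quadratic in z: (1.1757)z²+(0.1833)z+(-0.0921)=0, √Δ=0.6833 → z ∈ {-0.3686, 0.2127}; z = -0.3686 (taking z<0)
x = 0.1125, y = -0.1454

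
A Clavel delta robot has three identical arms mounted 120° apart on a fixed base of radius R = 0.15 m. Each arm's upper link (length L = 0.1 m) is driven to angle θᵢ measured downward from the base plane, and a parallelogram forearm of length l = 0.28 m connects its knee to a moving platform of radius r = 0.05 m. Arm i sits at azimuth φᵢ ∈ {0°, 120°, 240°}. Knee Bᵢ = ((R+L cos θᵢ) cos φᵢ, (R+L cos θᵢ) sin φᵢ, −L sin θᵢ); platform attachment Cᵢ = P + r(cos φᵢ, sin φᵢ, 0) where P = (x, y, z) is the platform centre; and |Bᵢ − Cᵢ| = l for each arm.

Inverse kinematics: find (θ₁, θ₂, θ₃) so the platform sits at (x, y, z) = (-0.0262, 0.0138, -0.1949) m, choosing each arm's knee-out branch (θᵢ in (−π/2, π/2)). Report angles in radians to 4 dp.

θ₁ = 0.2617, θ₂ = -0.2612, θ₃ = 0.0001

rotate P by −φ1: (-0.0262, 0.0138, -0.1949)
  A cos θ + B sin θ = C:  0.1262·cos θ + -0.1949·sin θ = 0.0715
  θ1 = atan2(B,A) + arccos(C/0.2322) = 0.2617
φ2=120.0° → target in arm frame (0.0251, 0.0158)
  A=0.0749, B=-0.1949, C=(l²−L²−A²−y'²−z²)/(2L)=0.1227
  θ2 = atan2(B,A) + arccos(C/0.2088) = -0.2612
rotate P by −φ3: (0.0011, -0.0296, -0.1949)
  e−x'=0.0989;  (l²−L²−(e−x')²−y'²−z²)/2L = 0.0988
  γ=atan2(-0.1949,0.0989)=-1.1014;  ψ=arccos(0.4523)=1.1015;  θ3=γ+ψ≈0.0001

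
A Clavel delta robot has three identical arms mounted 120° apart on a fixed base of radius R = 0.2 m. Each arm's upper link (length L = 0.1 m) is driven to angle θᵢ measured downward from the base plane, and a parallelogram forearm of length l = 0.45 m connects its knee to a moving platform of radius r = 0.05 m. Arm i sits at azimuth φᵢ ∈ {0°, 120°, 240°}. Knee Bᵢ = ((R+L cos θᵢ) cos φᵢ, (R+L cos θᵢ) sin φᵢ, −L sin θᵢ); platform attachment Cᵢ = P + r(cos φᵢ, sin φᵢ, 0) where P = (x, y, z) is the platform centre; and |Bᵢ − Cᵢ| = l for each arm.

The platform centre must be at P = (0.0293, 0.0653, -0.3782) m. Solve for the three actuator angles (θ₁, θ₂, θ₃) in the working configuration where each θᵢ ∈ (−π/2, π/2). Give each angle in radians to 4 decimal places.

θ₁ = -0.0872, θ₂ = -0.1743, θ₃ = 0.5237

rotate P by −φ1: (0.0293, 0.0653, -0.3782)
  e−x'=0.1207;  (l²−L²−(e−x')²−y'²−z²)/2L = 0.1532
  √(A²+B²)=0.3970;  θ1 = -1.2619+1.1747 ≈ -0.0872
φ2=120.0° → target in arm frame (0.0419, -0.0580)
  A=0.1081, B=-0.3782, C=(l²−L²−A²−y'²−z²)/(2L)=0.1721
  γ=atan2(-0.3782,0.1081)=-1.2924;  ψ=arccos(0.4374)=1.1181;  θ2=γ+ψ≈-0.1743
arm 3 (φ=240.0°): x'=-0.0712, y'=-0.0073
  A cos θ + B sin θ = C:  0.2212·cos θ + -0.3782·sin θ = 0.0024
  √(A²+B²)=0.4381;  θ3 = -1.0416+1.5653 ≈ 0.5237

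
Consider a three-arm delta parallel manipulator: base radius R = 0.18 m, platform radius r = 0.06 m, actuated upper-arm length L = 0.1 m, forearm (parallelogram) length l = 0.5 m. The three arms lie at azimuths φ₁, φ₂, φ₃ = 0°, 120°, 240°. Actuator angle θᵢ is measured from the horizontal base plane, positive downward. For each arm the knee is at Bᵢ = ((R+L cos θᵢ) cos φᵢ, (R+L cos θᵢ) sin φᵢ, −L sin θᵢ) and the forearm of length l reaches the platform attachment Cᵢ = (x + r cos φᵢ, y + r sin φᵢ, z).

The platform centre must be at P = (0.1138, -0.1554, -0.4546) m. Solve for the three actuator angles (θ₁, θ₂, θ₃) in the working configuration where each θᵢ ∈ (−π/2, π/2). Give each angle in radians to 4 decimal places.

rotate P by −φ1: (0.1138, -0.1554, -0.4546)
  A cos θ + B sin θ = C:  0.0062·cos θ + -0.4546·sin θ = 0.0458
  √(A²+B²)=0.4546;  θ1 = -1.5572+1.4700 ≈ -0.0872
φ2=120.0° → target in arm frame (-0.1915, -0.0209)
  A cos θ + B sin θ = C:  0.3115·cos θ + -0.4546·sin θ = -0.3206
  √(A²+B²)=0.5511;  θ2 = -0.9701+2.1917 ≈ 1.2216
arm 3 (φ=240.0°): x'=0.0777, y'=0.1763
  A cos θ + B sin θ = C:  0.0423·cos θ + -0.4546·sin θ = 0.0024
  √(A²+B²)=0.4566;  θ3 = -1.4780+1.5655 ≈ 0.0875

θ₁ = -0.0872, θ₂ = 1.2216, θ₃ = 0.0875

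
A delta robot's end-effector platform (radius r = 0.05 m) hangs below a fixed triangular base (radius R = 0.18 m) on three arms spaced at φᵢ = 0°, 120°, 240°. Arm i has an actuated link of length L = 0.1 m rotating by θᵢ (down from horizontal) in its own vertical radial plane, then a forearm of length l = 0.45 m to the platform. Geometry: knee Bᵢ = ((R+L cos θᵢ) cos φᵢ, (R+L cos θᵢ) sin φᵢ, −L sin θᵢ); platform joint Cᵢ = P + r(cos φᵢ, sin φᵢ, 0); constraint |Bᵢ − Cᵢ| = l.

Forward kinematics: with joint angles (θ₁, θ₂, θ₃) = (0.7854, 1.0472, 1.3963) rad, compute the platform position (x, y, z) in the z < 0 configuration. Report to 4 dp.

(0.0573, 0.0390, -0.4954)

arm 1 at φ=0.0°: e+L cos θ1 = 0.2007;  S1 = (0.2007, 0.0000, -0.0707)
arm 2 at φ=120.0°: e+L cos θ2 = 0.1800;  S2 = (-0.0900, 0.1559, -0.0866)
S3 = (0.1474·cos240.0°, 0.1474·sin240.0°, -0.0985) = (-0.0737, -0.1276, -0.0985)
subtract pairs → two planes through P
linear system: -0.5814x+0.3118y = -0.0054−-0.0318z; -0.5488x+-0.2552y = -0.0139−-0.0555z
det = 0.3195;  x = 0.0178+-0.0796z,  y = 0.0160+-0.0465z
quadratic in z: (1.0085)z²+(0.1690)z+(-0.1638)=0, √Δ=0.8303 → z ∈ {-0.4954, 0.3278}; z = -0.4954 (taking z<0)
x = 0.0573, y = 0.0390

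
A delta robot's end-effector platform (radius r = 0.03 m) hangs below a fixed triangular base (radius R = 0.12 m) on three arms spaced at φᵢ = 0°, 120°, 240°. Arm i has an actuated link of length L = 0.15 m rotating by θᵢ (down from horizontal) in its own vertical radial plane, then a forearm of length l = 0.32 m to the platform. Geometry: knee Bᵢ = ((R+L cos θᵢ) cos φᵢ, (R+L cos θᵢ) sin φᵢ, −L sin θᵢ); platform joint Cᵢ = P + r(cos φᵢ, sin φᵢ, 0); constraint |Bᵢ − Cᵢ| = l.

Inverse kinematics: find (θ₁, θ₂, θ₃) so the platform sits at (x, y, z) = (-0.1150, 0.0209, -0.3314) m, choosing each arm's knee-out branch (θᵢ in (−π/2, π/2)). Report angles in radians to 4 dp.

θ₁ = 1.2217, θ₂ = 0.4361, θ₃ = 0.6109

φ1=0.0° → target in arm frame (-0.1150, 0.0209)
  A cos θ + B sin θ = C:  0.2050·cos θ + -0.3314·sin θ = -0.2413
  θ1 = atan2(B,A) + arccos(C/0.3897) = 1.2217
arm 2 (φ=120.0°): x'=0.0756, y'=0.0891
  A=0.0144, B=-0.3314, C=(l²−L²−A²−y'²−z²)/(2L)=-0.1269
  γ=atan2(-0.3314,0.0144)=-1.5274;  ψ=arccos(-0.3827)=1.9635;  θ2=γ+ψ≈0.4361
φ3=240.0° → target in arm frame (0.0394, -0.1100)
  A cos θ + B sin θ = C:  0.0506·cos θ + -0.3314·sin θ = -0.1487
  γ=atan2(-0.3314,0.0506)=-1.4193;  ψ=arccos(-0.4434)=2.0302;  θ3=γ+ψ≈0.6109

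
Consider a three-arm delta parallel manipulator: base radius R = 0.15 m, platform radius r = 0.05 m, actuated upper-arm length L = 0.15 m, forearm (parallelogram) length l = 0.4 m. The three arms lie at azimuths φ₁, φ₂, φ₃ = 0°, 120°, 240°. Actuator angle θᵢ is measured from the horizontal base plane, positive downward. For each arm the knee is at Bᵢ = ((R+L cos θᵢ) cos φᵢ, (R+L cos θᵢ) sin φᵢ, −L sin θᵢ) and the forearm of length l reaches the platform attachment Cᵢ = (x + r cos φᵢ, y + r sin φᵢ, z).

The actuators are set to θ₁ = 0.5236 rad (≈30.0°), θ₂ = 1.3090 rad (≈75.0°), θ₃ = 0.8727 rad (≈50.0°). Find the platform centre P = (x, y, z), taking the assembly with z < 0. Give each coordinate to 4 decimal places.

(0.1041, -0.0763, -0.4470)

O1 = (0.2299·cos0.0°, 0.2299·sin0.0°, -0.0750) = (0.2299, 0.0000, -0.0750)
arm 2 at φ=120.0°: (R−r)+L cos θ2 = 0.1388;  O2 = (-0.0694, 0.1202, -0.1449)
O3 = (0.1964·cos240.0°, 0.1964·sin240.0°, -0.1149) = (-0.0982, -0.1701, -0.1149)
subtract pairs → two planes through P
plane₁₂: -0.5986x+0.2404y+-0.1398z = -0.0182
Cramer: x(z) = 0.0216-0.1847z;  y(z) = -0.0220+0.1216z
sphere 1 gives Az²+Bz+C=0 with A=1.0489, B=0.2216, C=-0.1105;  B²−4AC=0.5127;  roots -0.4470, 0.2357;  negative root z = -0.4470
x = 0.1041, y = -0.0763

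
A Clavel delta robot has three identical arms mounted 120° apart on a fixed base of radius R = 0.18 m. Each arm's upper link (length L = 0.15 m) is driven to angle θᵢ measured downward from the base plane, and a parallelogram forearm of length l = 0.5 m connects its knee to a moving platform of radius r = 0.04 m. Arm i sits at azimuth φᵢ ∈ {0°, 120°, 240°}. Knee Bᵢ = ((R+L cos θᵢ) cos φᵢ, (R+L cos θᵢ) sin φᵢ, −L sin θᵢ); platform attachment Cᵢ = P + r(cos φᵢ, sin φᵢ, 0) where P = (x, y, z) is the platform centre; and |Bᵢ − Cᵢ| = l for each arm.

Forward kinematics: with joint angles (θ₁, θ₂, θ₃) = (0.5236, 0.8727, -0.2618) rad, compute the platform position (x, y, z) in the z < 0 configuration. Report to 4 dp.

arm 1 at φ=0.0°: ρ1 = 0.2699;  centre 1 = (0.2699, 0.0000, -0.0750)
centre 2 = (0.2364·cos120.0°, 0.2364·sin120.0°, -0.1149) = (-0.1182, 0.2047, -0.1149)
arm 3 at φ=240.0°: ρ3 = 0.2849;  centre 3 = (-0.1424, -0.2467, 0.0388)
eliminate P² terms by subtracting sphere 1 from 2 and 3
linear system: -0.7762x+0.4095y = -0.0094−-0.0798z; -0.8247x+-0.4934y = 0.0042−0.2276z
det = 0.7207;  x = 0.0040+0.0747z,  y = -0.0152+0.3365z
quadratic in z: (1.1188)z²+(0.1000)z+(-0.1735)=0, √Δ=0.8867 → z ∈ {-0.4410, 0.3516}; z = -0.4410 (taking z<0)
x = -0.0289, y = -0.1636

(-0.0289, -0.1636, -0.4410)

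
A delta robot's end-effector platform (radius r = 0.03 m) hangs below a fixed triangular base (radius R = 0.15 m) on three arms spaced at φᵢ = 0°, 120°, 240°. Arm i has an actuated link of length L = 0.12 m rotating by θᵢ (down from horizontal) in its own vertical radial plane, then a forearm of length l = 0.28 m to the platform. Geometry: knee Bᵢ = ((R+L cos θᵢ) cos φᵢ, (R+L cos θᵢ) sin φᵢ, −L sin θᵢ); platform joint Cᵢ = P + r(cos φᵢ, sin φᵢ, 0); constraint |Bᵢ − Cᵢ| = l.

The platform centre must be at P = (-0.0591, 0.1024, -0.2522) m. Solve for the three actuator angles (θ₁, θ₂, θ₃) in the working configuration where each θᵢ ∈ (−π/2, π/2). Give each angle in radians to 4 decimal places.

θ₁ = 1.2216, θ₂ = 0.0005, θ₃ = 1.2217

arm 1 (φ=0.0°): x'=-0.0591, y'=0.1024
  A=0.1791, B=-0.2522, C=(l²−L²−A²−y'²−z²)/(2L)=-0.1757
  θ1 = atan2(B,A) + arccos(C/0.3093) = 1.2216
rotate P by −φ2: (0.1182, 0.0000, -0.2522)
  A=0.0018, B=-0.2522, C=(l²−L²−A²−y'²−z²)/(2L)=0.0016
  √(A²+B²)=0.2522;  θ2 = -1.5638+1.5643 ≈ 0.0005
φ3=240.0° → target in arm frame (-0.0591, -0.1024)
  A cos θ + B sin θ = C:  0.1791·cos θ + -0.2522·sin θ = -0.1757
  γ=atan2(-0.2522,0.1791)=-0.9532;  ψ=arccos(-0.5681)=2.1750;  θ3=γ+ψ≈1.2217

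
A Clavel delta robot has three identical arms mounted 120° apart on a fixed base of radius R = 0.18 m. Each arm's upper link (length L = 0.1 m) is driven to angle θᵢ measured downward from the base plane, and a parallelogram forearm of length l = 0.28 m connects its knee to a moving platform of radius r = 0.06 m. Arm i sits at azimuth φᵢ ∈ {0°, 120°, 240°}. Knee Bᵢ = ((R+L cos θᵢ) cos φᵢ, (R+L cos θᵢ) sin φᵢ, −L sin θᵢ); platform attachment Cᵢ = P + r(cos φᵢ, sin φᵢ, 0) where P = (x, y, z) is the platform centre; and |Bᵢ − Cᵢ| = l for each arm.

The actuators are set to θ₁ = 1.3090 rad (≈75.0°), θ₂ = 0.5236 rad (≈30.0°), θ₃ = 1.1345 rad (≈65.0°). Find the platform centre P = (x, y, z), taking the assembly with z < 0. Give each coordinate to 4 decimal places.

φ1=0.0°: virtual centre (0.1459, 0.0000, -0.0966), radius l
S2 = (0.2066·cos120.0°, 0.2066·sin120.0°, -0.0500) = (-0.1033, 0.1789, -0.0500)
S3 = (0.1623·cos240.0°, 0.1623·sin240.0°, -0.0906) = (-0.0811, -0.1405, -0.0906)
|S₂|²−|S₁|² = 0.0146;  |S₃|²−|S₁|² = 0.0039
linear system: -0.4984x+0.3578y = 0.0146−0.0932z; -0.4540x+-0.2810y = 0.0039−0.0119z
det = 0.3025;  x = -0.0182+0.1007z,  y = 0.0154+-0.1202z
quadratic in z: (1.0246)z²+(0.1565)z+(-0.0419)=0, √Δ=0.4430 → z ∈ {-0.2925, 0.1398}; z = -0.2925 (taking z<0)
x = -0.0476, y = 0.0506

(-0.0476, 0.0506, -0.2925)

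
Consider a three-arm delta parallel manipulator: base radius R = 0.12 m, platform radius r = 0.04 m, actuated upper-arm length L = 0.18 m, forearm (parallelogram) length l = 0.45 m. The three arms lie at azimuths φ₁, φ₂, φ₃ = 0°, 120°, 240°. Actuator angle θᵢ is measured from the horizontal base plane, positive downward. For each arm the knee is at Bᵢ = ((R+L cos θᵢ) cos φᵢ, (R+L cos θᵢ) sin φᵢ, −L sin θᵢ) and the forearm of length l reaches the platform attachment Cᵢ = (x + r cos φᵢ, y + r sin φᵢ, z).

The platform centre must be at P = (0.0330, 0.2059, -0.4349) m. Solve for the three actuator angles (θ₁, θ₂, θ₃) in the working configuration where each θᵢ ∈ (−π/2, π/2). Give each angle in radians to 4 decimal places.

θ₁ = 0.5237, θ₂ = 0.0876, θ₃ = 1.1345

φ1=0.0° → target in arm frame (0.0330, 0.2059)
  A=0.0470, B=-0.4349, C=(l²−L²−A²−y'²−z²)/(2L)=-0.1768
  γ=atan2(-0.4349,0.0470)=-1.4631;  ψ=arccos(-0.4041)=1.9868;  θ1=γ+ψ≈0.5237
arm 2 (φ=120.0°): x'=0.1618, y'=-0.1315
  A=-0.0818, B=-0.4349, C=(l²−L²−A²−y'²−z²)/(2L)=-0.1195
  γ=atan2(-0.4349,-0.0818)=-1.7567;  ψ=arccos(-0.2701)=1.8443;  θ2=γ+ψ≈0.0876
arm 3 (φ=240.0°): x'=-0.1948, y'=-0.0744
  A cos θ + B sin θ = C:  0.2748·cos θ + -0.4349·sin θ = -0.2780
  θ3 = atan2(B,A) + arccos(C/0.5145) = 1.1345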